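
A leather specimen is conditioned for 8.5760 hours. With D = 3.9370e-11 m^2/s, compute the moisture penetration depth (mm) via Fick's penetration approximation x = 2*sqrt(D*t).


t = 8.5760 hr * 3600 = 30873.6000 s
D * t = 3.9370e-11 * 30873.6000 = 1.2155e-06
x = 2 * sqrt(D*t) = 2 * sqrt(1.2155e-06) = 0.00220499 m = 2.2050 mm


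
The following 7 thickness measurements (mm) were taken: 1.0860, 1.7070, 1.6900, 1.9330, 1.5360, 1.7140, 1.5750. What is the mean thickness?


Formula: Average = sum / n
Substituting: Average = 11.2410 / 7
Result: 1.6059 mm


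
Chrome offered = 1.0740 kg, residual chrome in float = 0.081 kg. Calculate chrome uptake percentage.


Formula: Uptake = (offered - residual) / offered * 100
Substituting: Uptake = (1.0740 - 0.081) / 1.0740 * 100
Result: 92.4581 %


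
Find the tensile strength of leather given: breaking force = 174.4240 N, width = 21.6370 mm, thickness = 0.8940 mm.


Formula: TS = force / (width * thickness)
Substituting: TS = 174.4240 / (21.6370 * 0.8940)
Result: 9.0172 N/mm^2


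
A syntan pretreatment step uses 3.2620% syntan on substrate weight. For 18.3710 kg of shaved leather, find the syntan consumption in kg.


Formula: Syntan = substrate * pct / 100
Substituting: Syntan = 18.3710 * 3.2620 / 100
Result: 0.5993 kg


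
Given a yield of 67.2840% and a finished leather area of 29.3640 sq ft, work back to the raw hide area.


Formula: raw = finished * 100 / yield
Substituting: raw = 29.3640 * 100 / 67.2840
Result: 43.6419 sq ft


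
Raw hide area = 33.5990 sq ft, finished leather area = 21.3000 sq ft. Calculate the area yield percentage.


Formula: Yield = finished / raw * 100
Substituting: Yield = 21.3000 / 33.5990 * 100
Result: 63.3947 %


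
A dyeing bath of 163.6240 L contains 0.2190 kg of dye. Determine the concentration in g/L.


Formula: Conc = dye_mass(kg) / volume(L) * 1000
Substituting: Conc = 0.2190 / 163.6240 * 1000
Result: 1.3384 g/L


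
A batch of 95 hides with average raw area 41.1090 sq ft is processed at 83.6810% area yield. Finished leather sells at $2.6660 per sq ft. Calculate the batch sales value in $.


Raw_total = N * avg_area = 95 * 41.1090 = 3905.3550 sq ft
Finished = Raw_total * yield / 100 = 3905.3550 * 83.6810 / 100 = 3268.0401 sq ft
Value = Finished * price = 3268.0401 * 2.6660 = 8712.5950 $


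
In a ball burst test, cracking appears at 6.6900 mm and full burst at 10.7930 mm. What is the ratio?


Formula: Ratio = crack / burst
Substituting: Ratio = 6.6900 / 10.7930
Result: 0.6198


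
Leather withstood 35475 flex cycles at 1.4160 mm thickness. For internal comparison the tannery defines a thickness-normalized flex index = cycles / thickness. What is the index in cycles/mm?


Formula: Index = cycles / thickness
Substituting: Index = 35475 / 1.4160
Result: 25052.9661 cycles/mm


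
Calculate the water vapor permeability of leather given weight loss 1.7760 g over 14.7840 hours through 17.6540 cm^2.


Formula: WVP = loss / (area * time)
Substituting: WVP = 1.7760 / (17.6540 * 14.7840)
Result: 0.00680468 g/(cm^2*hr)


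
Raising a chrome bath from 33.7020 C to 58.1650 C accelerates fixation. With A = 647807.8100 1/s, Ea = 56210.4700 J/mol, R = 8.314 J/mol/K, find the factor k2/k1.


T1 = 33.7020 + 273.15 = 306.8520 K; T2 = 58.1650 + 273.15 = 331.3150 K
k1 = A * exp(-Ea/(R*T1)) = 647807.8100 * exp(-56210.4700/(8.314*306.8520)) = 1.7480e-04 1/s
k2 = A * exp(-Ea/(R*T2)) = 647807.8100 * exp(-56210.4700/(8.314*331.3150)) = 8.8933e-04 1/s
k2/k1 = 8.8933e-04 / 1.7480e-04 = 5.0878


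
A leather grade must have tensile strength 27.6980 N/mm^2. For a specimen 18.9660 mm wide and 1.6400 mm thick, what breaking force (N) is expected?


Formula: F = TS * w * t
Substituting: F = 27.6980 * 18.9660 * 1.6400
Result: 861.5252 N


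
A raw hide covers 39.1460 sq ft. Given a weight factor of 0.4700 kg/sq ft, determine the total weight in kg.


Formula: Weight = area * weight_per_sqft
Substituting: Weight = 39.1460 * 0.4700
Result: 18.3986 kg


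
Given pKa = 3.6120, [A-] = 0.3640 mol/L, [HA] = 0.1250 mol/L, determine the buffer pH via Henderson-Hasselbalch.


ratio = [A-] / [HA] = 0.3640 / 0.1250 = 2.9120
log10(ratio) = 0.4642
pH = pKa + log10(ratio) = 3.6120 + 0.4642 = 4.0762


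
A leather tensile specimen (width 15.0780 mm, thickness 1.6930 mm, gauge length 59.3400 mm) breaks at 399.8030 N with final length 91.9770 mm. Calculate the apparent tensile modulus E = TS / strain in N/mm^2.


TS = F / (w * t) = 399.8030 / (15.0780 * 1.6930) = 15.6619 N/mm^2
strain = (Lf - L0) / L0 = (91.9770 - 59.3400) / 59.3400 = 0.5500
E = TS / strain = 15.6619 / 0.5500 = 28.4762 N/mm^2


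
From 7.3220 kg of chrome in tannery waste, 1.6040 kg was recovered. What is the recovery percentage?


Formula: Recovery = recovered / input * 100
Substituting: Recovery = 1.6040 / 7.3220 * 100
Result: 21.9066 %


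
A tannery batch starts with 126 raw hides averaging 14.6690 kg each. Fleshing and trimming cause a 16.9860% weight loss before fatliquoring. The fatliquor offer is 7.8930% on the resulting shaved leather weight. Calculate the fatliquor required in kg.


Total_raw = N * avg_wt = 126 * 14.6690 = 1848.2940 kg
Substrate = Total_raw * (1 - loss/100) = 1848.2940 * (1 - 16.9860/100) = 1534.3428 kg
Fat = Substrate * pct / 100 = 1534.3428 * 7.8930 / 100 = 121.1057 kg


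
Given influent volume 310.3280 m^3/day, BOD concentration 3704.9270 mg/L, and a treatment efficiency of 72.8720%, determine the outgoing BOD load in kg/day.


Load_in = volume * conc / 1000 = 310.3280 * 3704.9270 / 1000 = 1149.7426 kg/day
Removed = Load_in * eff / 100 = 1149.7426 * 72.8720 / 100 = 837.8404 kg/day
Load_out = Load_in - Removed = 1149.7426 - 837.8404 = 311.9022 kg/day


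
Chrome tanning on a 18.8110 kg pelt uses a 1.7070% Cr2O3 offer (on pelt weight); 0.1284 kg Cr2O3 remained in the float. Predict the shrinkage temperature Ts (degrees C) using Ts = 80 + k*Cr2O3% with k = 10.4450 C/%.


Offered = pelt * offer_pct / 100 = 18.8110 * 1.7070 / 100 = 0.3211 kg
Uptake = offered - residual = 0.3211 - 0.1284 = 0.1927 kg
Cr2O3% on pelt = uptake / pelt * 100 = 0.1927 / 18.8110 * 100 = 1.0244 %
Ts = 80 + k * Cr2O3% = 80 + 10.4450 * 1.0244 = 90.7001 C


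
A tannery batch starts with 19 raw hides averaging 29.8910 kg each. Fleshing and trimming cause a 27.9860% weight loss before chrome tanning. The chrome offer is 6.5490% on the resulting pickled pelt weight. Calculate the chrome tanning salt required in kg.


Total_raw = N * avg_wt = 19 * 29.8910 = 567.9290 kg
Substrate = Total_raw * (1 - loss/100) = 567.9290 * (1 - 27.9860/100) = 408.9884 kg
Chrome = Substrate * pct / 100 = 408.9884 * 6.5490 / 100 = 26.7846 kg


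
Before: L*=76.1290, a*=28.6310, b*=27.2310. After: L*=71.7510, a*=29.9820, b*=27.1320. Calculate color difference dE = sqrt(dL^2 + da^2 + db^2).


dL = -4.3780, da = 1.3510, db = -0.099
dE = sqrt((-4.3780)^2 + 1.3510^2 + (-0.099)^2) = 4.5828


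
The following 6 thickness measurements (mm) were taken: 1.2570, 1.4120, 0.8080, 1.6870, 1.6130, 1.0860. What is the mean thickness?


Formula: Average = sum / n
Substituting: Average = 7.8630 / 6
Result: 1.3105 mm


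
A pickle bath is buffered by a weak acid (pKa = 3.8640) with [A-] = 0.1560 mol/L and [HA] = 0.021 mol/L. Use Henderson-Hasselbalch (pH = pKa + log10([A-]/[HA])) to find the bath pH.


ratio = [A-] / [HA] = 0.1560 / 0.021 = 7.4286
log10(ratio) = 0.8709
pH = pKa + log10(ratio) = 3.8640 + 0.8709 = 4.7349


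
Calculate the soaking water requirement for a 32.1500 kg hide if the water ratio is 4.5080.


Formula: Water = hide_weight * ratio
Substituting: Water = 32.1500 * 4.5080
Result: 144.9322 kg


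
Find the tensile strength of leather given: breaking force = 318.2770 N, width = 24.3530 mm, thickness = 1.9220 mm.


Formula: TS = force / (width * thickness)
Substituting: TS = 318.2770 / (24.3530 * 1.9220)
Result: 6.7999 N/mm^2


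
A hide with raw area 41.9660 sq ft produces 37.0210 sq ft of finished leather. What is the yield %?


Formula: Yield = finished / raw * 100
Substituting: Yield = 37.0210 / 41.9660 * 100
Result: 88.2167 %


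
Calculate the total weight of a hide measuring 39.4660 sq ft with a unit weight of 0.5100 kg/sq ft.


Formula: Weight = area * weight_per_sqft
Substituting: Weight = 39.4660 * 0.5100
Result: 20.1277 kg


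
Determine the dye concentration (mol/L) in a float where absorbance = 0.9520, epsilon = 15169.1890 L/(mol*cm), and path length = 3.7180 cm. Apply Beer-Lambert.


Formula: c = A / (epsilon * l)
Substituting: c = 0.9520 / (15169.1890 * 3.7180)
Result: 1.6880e-05 mol/L


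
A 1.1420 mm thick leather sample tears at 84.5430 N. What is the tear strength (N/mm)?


Formula: Tear strength = force / thickness
Substituting: Tear strength = 84.5430 / 1.1420
Result: 74.0306 N/mm


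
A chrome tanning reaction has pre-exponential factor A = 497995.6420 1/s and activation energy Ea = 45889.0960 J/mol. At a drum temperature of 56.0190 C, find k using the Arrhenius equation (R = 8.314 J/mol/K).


T_K = T_C + 273.15 = 56.0190 + 273.15 = 329.1690 K
exponent = -Ea / (R * T_K) = -45889.0960 / (8.314 * 329.1690) = -16.7680
k = A * exp(exponent) = 497995.6420 * exp(-16.7680) = 0.0260009 1/s


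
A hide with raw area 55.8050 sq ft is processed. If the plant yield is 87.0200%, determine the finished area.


Formula: finished = raw * yield / 100
Substituting: finished = 55.8050 * 87.0200 / 100
Result: 48.5615 sq ft


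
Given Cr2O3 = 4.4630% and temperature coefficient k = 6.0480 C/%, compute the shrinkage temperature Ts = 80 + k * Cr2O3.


Formula: Ts = 80 + k * Cr2O3
Substituting: Ts = 80 + 6.0480 * 4.4630
Result: 106.9922 C


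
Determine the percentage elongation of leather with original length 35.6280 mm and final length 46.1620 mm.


Formula: Elongation = (Lf - L0) / L0 * 100
Substituting: Elongation = (46.1620 - 35.6280) / 35.6280 * 100
Result: 29.5666 %


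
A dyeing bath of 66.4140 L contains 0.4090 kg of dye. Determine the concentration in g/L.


Formula: Conc = dye_mass(kg) / volume(L) * 1000
Substituting: Conc = 0.4090 / 66.4140 * 1000
Result: 6.1583 g/L


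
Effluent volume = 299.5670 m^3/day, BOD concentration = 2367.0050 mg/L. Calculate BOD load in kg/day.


Formula: BOD_load = volume * conc / 1000
Substituting: BOD_load = 299.5670 * 2367.0050 / 1000
Result: 709.0766 kg/day


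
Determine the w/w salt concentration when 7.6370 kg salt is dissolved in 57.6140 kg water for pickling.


Formula: Conc = salt / (water + salt) * 100
Substituting: Conc = 7.6370 / (57.6140 + 7.6370) * 100
Result: 11.7040 %


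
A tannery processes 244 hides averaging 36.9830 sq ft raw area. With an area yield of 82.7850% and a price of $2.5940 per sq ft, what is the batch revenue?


Raw_total = N * avg_area = 244 * 36.9830 = 9023.8520 sq ft
Finished = Raw_total * yield / 100 = 9023.8520 * 82.7850 / 100 = 7470.3959 sq ft
Value = Finished * price = 7470.3959 * 2.5940 = 19378.2069 $


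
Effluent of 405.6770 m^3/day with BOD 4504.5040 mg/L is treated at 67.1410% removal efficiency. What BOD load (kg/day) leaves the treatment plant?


Load_in = volume * conc / 1000 = 405.6770 * 4504.5040 / 1000 = 1827.3737 kg/day
Removed = Load_in * eff / 100 = 1827.3737 * 67.1410 / 100 = 1226.9170 kg/day
Load_out = Load_in - Removed = 1827.3737 - 1226.9170 = 600.4567 kg/day


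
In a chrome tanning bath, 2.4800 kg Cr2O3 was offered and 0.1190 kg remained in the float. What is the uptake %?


Formula: Uptake = (offered - residual) / offered * 100
Substituting: Uptake = (2.4800 - 0.1190) / 2.4800 * 100
Result: 95.2016 %


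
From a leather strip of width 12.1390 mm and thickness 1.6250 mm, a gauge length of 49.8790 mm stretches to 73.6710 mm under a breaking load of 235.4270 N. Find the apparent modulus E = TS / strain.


TS = F / (w * t) = 235.4270 / (12.1390 * 1.6250) = 11.9349 N/mm^2
strain = (Lf - L0) / L0 = (73.6710 - 49.8790) / 49.8790 = 0.4770
E = TS / strain = 11.9349 / 0.4770 = 25.0211 N/mm^2


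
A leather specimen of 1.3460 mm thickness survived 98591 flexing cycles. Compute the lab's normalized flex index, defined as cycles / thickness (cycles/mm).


Formula: Index = cycles / thickness
Substituting: Index = 98591 / 1.3460
Result: 73247.3997 cycles/mm


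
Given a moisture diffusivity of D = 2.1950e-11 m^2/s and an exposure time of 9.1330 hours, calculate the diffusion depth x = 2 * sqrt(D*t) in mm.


t = 9.1330 hr * 3600 = 32878.8000 s
D * t = 2.1950e-11 * 32878.8000 = 7.2169e-07
x = 2 * sqrt(D*t) = 2 * sqrt(7.2169e-07) = 0.00169905 m = 1.6990 mm


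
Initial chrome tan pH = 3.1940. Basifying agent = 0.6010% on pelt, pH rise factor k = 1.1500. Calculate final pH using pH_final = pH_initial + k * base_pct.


Formula: pH_final = pH_initial + k * base_pct
Substituting: pH_final = 3.1940 + 1.1500 * 0.6010
Result: 3.8851


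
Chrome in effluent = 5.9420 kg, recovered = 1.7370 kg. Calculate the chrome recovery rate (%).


Formula: Recovery = recovered / input * 100
Substituting: Recovery = 1.7370 / 5.9420 * 100
Result: 29.2326 %


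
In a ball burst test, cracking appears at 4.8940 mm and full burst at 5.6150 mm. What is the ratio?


Formula: Ratio = crack / burst
Substituting: Ratio = 4.8940 / 5.6150
Result: 0.8716


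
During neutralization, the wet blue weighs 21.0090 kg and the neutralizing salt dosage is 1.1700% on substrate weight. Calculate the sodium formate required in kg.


Formula: Neutralizer = substrate * pct / 100
Substituting: Neutralizer = 21.0090 * 1.1700 / 100
Result: 0.2458 kg


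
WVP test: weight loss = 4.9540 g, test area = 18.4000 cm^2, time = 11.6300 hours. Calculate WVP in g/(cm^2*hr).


Formula: WVP = loss / (area * time)
Substituting: WVP = 4.9540 / (18.4000 * 11.6300)
Result: 0.0231504 g/(cm^2*hr)


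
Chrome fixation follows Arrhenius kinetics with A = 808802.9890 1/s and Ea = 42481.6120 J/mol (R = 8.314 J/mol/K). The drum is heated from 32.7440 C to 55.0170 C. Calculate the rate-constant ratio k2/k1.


T1 = 32.7440 + 273.15 = 305.8940 K; T2 = 55.0170 + 273.15 = 328.1670 K
k1 = A * exp(-Ea/(R*T1)) = 808802.9890 * exp(-42481.6120/(8.314*305.8940)) = 0.045019 1/s
k2 = A * exp(-Ea/(R*T2)) = 808802.9890 * exp(-42481.6120/(8.314*328.1670)) = 0.1399 1/s
k2/k1 = 0.1399 / 0.045019 = 3.1072


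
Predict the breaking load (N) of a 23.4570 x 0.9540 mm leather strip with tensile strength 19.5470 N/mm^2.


Formula: F = TS * w * t
Substituting: F = 19.5470 * 23.4570 * 0.9540
Result: 437.4223 N


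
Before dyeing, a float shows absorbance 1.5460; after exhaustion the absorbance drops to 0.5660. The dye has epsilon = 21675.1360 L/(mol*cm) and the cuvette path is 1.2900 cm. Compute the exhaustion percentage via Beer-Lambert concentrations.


c_initial = A_i / (epsilon * l) = 1.5460 / (21675.1360 * 1.2900) = 5.5291e-05 mol/L
c_final = A_f / (epsilon * l) = 0.5660 / (21675.1360 * 1.2900) = 2.0243e-05 mol/L
Exhaustion = (c_initial - c_final) / c_initial * 100 = (5.5291e-05 - 2.0243e-05) / 5.5291e-05 * 100 = 63.3894 %


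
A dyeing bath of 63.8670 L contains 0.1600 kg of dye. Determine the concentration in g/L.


Formula: Conc = dye_mass(kg) / volume(L) * 1000
Substituting: Conc = 0.1600 / 63.8670 * 1000
Result: 2.5052 g/L


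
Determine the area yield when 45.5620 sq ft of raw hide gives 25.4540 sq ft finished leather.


Formula: Yield = finished / raw * 100
Substituting: Yield = 25.4540 / 45.5620 * 100
Result: 55.8667 %


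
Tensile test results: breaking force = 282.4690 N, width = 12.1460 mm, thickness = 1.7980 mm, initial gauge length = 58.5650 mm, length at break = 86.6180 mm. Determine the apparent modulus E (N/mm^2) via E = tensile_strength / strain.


TS = F / (w * t) = 282.4690 / (12.1460 * 1.7980) = 12.9344 N/mm^2
strain = (Lf - L0) / L0 = (86.6180 - 58.5650) / 58.5650 = 0.4790
E = TS / strain = 12.9344 / 0.4790 = 27.0027 N/mm^2


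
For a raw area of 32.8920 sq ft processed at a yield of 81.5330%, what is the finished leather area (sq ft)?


Formula: finished = raw * yield / 100
Substituting: finished = 32.8920 * 81.5330 / 100
Result: 26.8178 sq ft


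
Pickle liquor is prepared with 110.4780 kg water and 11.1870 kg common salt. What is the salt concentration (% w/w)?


Formula: Conc = salt / (water + salt) * 100
Substituting: Conc = 11.1870 / (110.4780 + 11.1870) * 100
Result: 9.1949 %


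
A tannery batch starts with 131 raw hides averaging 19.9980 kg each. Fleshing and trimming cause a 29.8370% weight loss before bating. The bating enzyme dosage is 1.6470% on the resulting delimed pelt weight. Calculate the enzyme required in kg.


Total_raw = N * avg_wt = 131 * 19.9980 = 2619.7380 kg
Substrate = Total_raw * (1 - loss/100) = 2619.7380 * (1 - 29.8370/100) = 1838.0868 kg
Enzyme = Substrate * pct / 100 = 1838.0868 * 1.6470 / 100 = 30.2733 kg


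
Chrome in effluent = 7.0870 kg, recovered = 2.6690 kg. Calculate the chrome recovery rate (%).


Formula: Recovery = recovered / input * 100
Substituting: Recovery = 2.6690 / 7.0870 * 100
Result: 37.6605 %


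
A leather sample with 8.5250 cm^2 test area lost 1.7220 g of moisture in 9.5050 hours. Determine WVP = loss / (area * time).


Formula: WVP = loss / (area * time)
Substituting: WVP = 1.7220 / (8.5250 * 9.5050)
Result: 0.0212514 g/(cm^2*hr)


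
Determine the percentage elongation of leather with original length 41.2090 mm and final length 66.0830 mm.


Formula: Elongation = (Lf - L0) / L0 * 100
Substituting: Elongation = (66.0830 - 41.2090) / 41.2090 * 100
Result: 60.3606 %


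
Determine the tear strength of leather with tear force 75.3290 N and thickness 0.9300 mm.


Formula: Tear strength = force / thickness
Substituting: Tear strength = 75.3290 / 0.9300
Result: 80.9989 N/mm


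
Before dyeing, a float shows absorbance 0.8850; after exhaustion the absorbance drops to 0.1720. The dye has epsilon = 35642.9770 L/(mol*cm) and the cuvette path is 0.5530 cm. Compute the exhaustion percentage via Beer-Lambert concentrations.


c_initial = A_i / (epsilon * l) = 0.8850 / (35642.9770 * 0.5530) = 4.4900e-05 mol/L
c_final = A_f / (epsilon * l) = 0.1720 / (35642.9770 * 0.5530) = 8.7263e-06 mol/L
Exhaustion = (c_initial - c_final) / c_initial * 100 = (4.4900e-05 - 8.7263e-06) / 4.4900e-05 * 100 = 80.5650 %


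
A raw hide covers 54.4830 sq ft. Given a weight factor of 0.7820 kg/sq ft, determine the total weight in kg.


Formula: Weight = area * weight_per_sqft
Substituting: Weight = 54.4830 * 0.7820
Result: 42.6057 kg


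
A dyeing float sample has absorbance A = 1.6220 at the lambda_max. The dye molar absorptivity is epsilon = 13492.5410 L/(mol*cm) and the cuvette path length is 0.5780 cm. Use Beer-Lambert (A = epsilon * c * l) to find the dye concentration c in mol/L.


Formula: c = A / (epsilon * l)
Substituting: c = 1.6220 / (13492.5410 * 0.5780)
Result: 2.0798e-04 mol/L


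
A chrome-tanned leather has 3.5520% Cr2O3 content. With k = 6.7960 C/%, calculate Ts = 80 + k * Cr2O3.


Formula: Ts = 80 + k * Cr2O3
Substituting: Ts = 80 + 6.7960 * 3.5520
Result: 104.1394 C


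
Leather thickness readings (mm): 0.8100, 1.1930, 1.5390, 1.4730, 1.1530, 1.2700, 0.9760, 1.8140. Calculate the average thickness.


Formula: Average = sum / n
Substituting: Average = 10.2280 / 8
Result: 1.2785 mm


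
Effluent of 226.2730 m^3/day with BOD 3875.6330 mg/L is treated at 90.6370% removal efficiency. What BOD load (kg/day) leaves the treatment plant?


Load_in = volume * conc / 1000 = 226.2730 * 3875.6330 / 1000 = 876.9511 kg/day
Removed = Load_in * eff / 100 = 876.9511 * 90.6370 / 100 = 794.8422 kg/day
Load_out = Load_in - Removed = 876.9511 - 794.8422 = 82.1089 kg/day


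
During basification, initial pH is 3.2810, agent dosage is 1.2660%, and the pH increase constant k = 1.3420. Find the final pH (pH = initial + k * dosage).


Formula: pH_final = pH_initial + k * base_pct
Substituting: pH_final = 3.2810 + 1.3420 * 1.2660
Result: 4.9800


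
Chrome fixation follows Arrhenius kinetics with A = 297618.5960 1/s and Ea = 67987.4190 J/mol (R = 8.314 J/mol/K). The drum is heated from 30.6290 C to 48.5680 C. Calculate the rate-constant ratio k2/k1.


T1 = 30.6290 + 273.15 = 303.7790 K; T2 = 48.5680 + 273.15 = 321.7180 K
k1 = A * exp(-Ea/(R*T1)) = 297618.5960 * exp(-67987.4190/(8.314*303.7790)) = 6.0651e-07 1/s
k2 = A * exp(-Ea/(R*T2)) = 297618.5960 * exp(-67987.4190/(8.314*321.7180)) = 2.7209e-06 1/s
k2/k1 = 2.7209e-06 / 6.0651e-07 = 4.4862


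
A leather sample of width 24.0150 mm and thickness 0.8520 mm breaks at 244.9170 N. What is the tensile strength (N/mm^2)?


Formula: TS = force / (width * thickness)
Substituting: TS = 244.9170 / (24.0150 * 0.8520)
Result: 11.9701 N/mm^2


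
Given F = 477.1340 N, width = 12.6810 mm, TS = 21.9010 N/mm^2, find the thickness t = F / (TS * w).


Formula: t = F / (TS * w)
Substituting: t = 477.1340 / (21.9010 * 12.6810)
Result: 1.7180 mm


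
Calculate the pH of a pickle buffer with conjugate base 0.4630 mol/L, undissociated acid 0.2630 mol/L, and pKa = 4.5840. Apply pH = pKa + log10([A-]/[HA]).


ratio = [A-] / [HA] = 0.4630 / 0.2630 = 1.7605
log10(ratio) = 0.2456
pH = pKa + log10(ratio) = 4.5840 + 0.2456 = 4.8296


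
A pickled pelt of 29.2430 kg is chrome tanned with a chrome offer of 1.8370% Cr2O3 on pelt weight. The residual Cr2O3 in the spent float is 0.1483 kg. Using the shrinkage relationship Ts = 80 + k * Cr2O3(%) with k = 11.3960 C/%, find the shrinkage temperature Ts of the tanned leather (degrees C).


Offered = pelt * offer_pct / 100 = 29.2430 * 1.8370 / 100 = 0.5372 kg
Uptake = offered - residual = 0.5372 - 0.1483 = 0.3889 kg
Cr2O3% on pelt = uptake / pelt * 100 = 0.3889 / 29.2430 * 100 = 1.3299 %
Ts = 80 + k * Cr2O3% = 80 + 11.3960 * 1.3299 = 95.1552 C


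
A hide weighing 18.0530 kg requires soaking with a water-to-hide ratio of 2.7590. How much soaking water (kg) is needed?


Formula: Water = hide_weight * ratio
Substituting: Water = 18.0530 * 2.7590
Result: 49.8082 kg


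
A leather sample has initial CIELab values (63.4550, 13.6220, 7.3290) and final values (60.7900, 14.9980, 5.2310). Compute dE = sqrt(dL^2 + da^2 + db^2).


dL = -2.6650, da = 1.3760, db = -2.0980
dE = sqrt((-2.6650)^2 + 1.3760^2 + (-2.0980)^2) = 3.6602


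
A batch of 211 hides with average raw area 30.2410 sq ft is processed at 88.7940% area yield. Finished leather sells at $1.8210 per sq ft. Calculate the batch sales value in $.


Raw_total = N * avg_area = 211 * 30.2410 = 6380.8510 sq ft
Finished = Raw_total * yield / 100 = 6380.8510 * 88.7940 / 100 = 5665.8128 sq ft
Value = Finished * price = 5665.8128 * 1.8210 = 10317.4452 $


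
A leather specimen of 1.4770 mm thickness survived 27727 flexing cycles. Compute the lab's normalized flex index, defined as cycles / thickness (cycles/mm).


Formula: Index = cycles / thickness
Substituting: Index = 27727 / 1.4770
Result: 18772.5118 cycles/mm


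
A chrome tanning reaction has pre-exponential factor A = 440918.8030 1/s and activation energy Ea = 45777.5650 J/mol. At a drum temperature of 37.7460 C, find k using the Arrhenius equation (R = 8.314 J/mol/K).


T_K = T_C + 273.15 = 37.7460 + 273.15 = 310.8960 K
exponent = -Ea / (R * T_K) = -45777.5650 / (8.314 * 310.8960) = -17.7104
k = A * exp(exponent) = 440918.8030 * exp(-17.7104) = 0.00897107 1/s


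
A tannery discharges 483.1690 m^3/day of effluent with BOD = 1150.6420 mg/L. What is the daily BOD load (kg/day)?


Formula: BOD_load = volume * conc / 1000
Substituting: BOD_load = 483.1690 * 1150.6420 / 1000
Result: 555.9545 kg/day


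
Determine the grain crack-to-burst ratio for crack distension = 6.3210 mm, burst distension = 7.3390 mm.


Formula: Ratio = crack / burst
Substituting: Ratio = 6.3210 / 7.3390
Result: 0.8613


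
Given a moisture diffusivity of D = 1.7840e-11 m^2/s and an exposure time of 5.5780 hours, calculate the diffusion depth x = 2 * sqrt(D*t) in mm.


t = 5.5780 hr * 3600 = 20080.8000 s
D * t = 1.7840e-11 * 20080.8000 = 3.5824e-07
x = 2 * sqrt(D*t) = 2 * sqrt(3.5824e-07) = 0.00119707 m = 1.1971 mm


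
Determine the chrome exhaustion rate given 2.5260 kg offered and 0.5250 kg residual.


Formula: Uptake = (offered - residual) / offered * 100
Substituting: Uptake = (2.5260 - 0.5250) / 2.5260 * 100
Result: 79.2162 %


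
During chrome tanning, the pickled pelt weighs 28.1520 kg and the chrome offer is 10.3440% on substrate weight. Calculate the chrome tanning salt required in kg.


Formula: Chrome = substrate * pct / 100
Substituting: Chrome = 28.1520 * 10.3440 / 100
Result: 2.9120 kg


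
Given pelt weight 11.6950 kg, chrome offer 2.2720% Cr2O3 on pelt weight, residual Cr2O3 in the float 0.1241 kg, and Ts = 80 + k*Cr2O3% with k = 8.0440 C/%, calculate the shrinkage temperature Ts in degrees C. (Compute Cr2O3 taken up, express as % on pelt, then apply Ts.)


Offered = pelt * offer_pct / 100 = 11.6950 * 2.2720 / 100 = 0.2657 kg
Uptake = offered - residual = 0.2657 - 0.1241 = 0.1416 kg
Cr2O3% on pelt = uptake / pelt * 100 = 0.1416 / 11.6950 * 100 = 1.2109 %
Ts = 80 + k * Cr2O3% = 80 + 8.0440 * 1.2109 = 89.7402 C


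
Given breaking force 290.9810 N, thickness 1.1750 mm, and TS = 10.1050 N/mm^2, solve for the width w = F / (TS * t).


Formula: w = F / (TS * t)
Substituting: w = 290.9810 / (10.1050 * 1.1750)
Result: 24.5070 mm


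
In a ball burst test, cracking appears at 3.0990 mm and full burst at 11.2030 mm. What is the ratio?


Formula: Ratio = crack / burst
Substituting: Ratio = 3.0990 / 11.2030
Result: 0.2766


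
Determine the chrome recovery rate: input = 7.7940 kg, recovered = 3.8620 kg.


Formula: Recovery = recovered / input * 100
Substituting: Recovery = 3.8620 / 7.7940 * 100
Result: 49.5509 %


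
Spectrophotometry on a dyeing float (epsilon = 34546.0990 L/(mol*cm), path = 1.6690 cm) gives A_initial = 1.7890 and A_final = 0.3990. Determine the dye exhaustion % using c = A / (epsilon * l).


c_initial = A_i / (epsilon * l) = 1.7890 / (34546.0990 * 1.6690) = 3.1028e-05 mol/L
c_final = A_f / (epsilon * l) = 0.3990 / (34546.0990 * 1.6690) = 6.9202e-06 mol/L
Exhaustion = (c_initial - c_final) / c_initial * 100 = (3.1028e-05 - 6.9202e-06) / 3.1028e-05 * 100 = 77.6970 %


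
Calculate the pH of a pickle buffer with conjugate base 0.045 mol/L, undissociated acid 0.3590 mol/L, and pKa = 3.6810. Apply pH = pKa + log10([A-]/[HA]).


ratio = [A-] / [HA] = 0.045 / 0.3590 = 0.1253
log10(ratio) = -0.9019
pH = pKa + log10(ratio) = 3.6810 - 0.9019 = 2.7791


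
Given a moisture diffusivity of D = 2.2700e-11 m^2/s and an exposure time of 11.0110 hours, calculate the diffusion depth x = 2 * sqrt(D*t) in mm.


t = 11.0110 hr * 3600 = 39639.6000 s
D * t = 2.2700e-11 * 39639.6000 = 8.9982e-07
x = 2 * sqrt(D*t) = 2 * sqrt(8.9982e-07) = 0.00189718 m = 1.8972 mm


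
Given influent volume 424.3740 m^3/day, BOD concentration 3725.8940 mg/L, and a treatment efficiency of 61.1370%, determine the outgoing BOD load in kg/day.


Load_in = volume * conc / 1000 = 424.3740 * 3725.8940 / 1000 = 1581.1725 kg/day
Removed = Load_in * eff / 100 = 1581.1725 * 61.1370 / 100 = 966.6815 kg/day
Load_out = Load_in - Removed = 1581.1725 - 966.6815 = 614.4911 kg/day


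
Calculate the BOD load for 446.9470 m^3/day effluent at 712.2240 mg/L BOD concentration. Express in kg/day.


Formula: BOD_load = volume * conc / 1000
Substituting: BOD_load = 446.9470 * 712.2240 / 1000
Result: 318.3264 kg/day


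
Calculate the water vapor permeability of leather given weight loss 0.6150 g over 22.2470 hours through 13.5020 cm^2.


Formula: WVP = loss / (area * time)
Substituting: WVP = 0.6150 / (13.5020 * 22.2470)
Result: 0.00204741 g/(cm^2*hr)


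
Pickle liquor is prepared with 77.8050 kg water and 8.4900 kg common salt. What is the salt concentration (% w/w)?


Formula: Conc = salt / (water + salt) * 100
Substituting: Conc = 8.4900 / (77.8050 + 8.4900) * 100
Result: 9.8383 %


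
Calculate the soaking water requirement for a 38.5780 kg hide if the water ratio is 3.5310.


Formula: Water = hide_weight * ratio
Substituting: Water = 38.5780 * 3.5310
Result: 136.2189 kg


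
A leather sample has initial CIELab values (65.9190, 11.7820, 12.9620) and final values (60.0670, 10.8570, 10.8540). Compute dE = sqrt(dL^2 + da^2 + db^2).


dL = -5.8520, da = -0.9250, db = -2.1080
dE = sqrt((-5.8520)^2 + (-0.9250)^2 + (-2.1080)^2) = 6.2885


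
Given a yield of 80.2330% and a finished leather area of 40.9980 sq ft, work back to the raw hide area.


Formula: raw = finished * 100 / yield
Substituting: raw = 40.9980 * 100 / 80.2330
Result: 51.0987 sq ft


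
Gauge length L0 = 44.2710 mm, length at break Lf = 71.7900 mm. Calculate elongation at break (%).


Formula: Elongation = (Lf - L0) / L0 * 100
Substituting: Elongation = (71.7900 - 44.2710) / 44.2710 * 100
Result: 62.1603 %


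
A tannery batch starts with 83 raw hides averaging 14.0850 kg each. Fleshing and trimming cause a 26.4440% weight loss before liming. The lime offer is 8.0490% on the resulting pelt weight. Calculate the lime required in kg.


Total_raw = N * avg_wt = 83 * 14.0850 = 1169.0550 kg
Substrate = Total_raw * (1 - loss/100) = 1169.0550 * (1 - 26.4440/100) = 859.9101 kg
Lime = Substrate * pct / 100 = 859.9101 * 8.0490 / 100 = 69.2142 kg


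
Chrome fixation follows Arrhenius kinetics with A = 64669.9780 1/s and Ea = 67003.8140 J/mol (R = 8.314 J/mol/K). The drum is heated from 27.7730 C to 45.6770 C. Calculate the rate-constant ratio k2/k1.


T1 = 27.7730 + 273.15 = 300.9230 K; T2 = 45.6770 + 273.15 = 318.8270 K
k1 = A * exp(-Ea/(R*T1)) = 64669.9780 * exp(-67003.8140/(8.314*300.9230)) = 1.5124e-07 1/s
k2 = A * exp(-Ea/(R*T2)) = 64669.9780 * exp(-67003.8140/(8.314*318.8270)) = 6.8048e-07 1/s
k2/k1 = 6.8048e-07 / 1.5124e-07 = 4.4994


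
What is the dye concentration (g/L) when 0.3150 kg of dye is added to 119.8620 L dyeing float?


Formula: Conc = dye_mass(kg) / volume(L) * 1000
Substituting: Conc = 0.3150 / 119.8620 * 1000
Result: 2.6280 g/L


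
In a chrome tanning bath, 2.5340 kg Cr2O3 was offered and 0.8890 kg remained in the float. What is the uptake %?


Formula: Uptake = (offered - residual) / offered * 100
Substituting: Uptake = (2.5340 - 0.8890) / 2.5340 * 100
Result: 64.9171 %


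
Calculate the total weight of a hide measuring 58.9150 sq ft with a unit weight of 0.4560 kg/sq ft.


Formula: Weight = area * weight_per_sqft
Substituting: Weight = 58.9150 * 0.4560
Result: 26.8652 kg


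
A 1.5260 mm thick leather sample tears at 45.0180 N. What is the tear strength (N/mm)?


Formula: Tear strength = force / thickness
Substituting: Tear strength = 45.0180 / 1.5260
Result: 29.5007 N/mm


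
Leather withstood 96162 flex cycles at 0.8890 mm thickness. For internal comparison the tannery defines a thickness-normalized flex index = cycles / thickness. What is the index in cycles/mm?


Formula: Index = cycles / thickness
Substituting: Index = 96162 / 0.8890
Result: 108168.7289 cycles/mm


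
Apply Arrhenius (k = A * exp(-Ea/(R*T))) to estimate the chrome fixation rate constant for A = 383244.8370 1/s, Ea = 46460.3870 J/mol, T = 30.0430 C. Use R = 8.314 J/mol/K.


T_K = T_C + 273.15 = 30.0430 + 273.15 = 303.1930 K
exponent = -Ea / (R * T_K) = -46460.3870 / (8.314 * 303.1930) = -18.4312
k = A * exp(exponent) = 383244.8370 * exp(-18.4312) = 0.00379234 1/s


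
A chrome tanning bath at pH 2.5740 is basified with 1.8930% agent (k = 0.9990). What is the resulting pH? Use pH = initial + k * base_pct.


Formula: pH_final = pH_initial + k * base_pct
Substituting: pH_final = 2.5740 + 0.9990 * 1.8930
Result: 4.4651


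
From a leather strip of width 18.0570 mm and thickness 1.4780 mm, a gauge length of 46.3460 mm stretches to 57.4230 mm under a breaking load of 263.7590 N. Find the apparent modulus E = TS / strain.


TS = F / (w * t) = 263.7590 / (18.0570 * 1.4780) = 9.8830 N/mm^2
strain = (Lf - L0) / L0 = (57.4230 - 46.3460) / 46.3460 = 0.2390
E = TS / strain = 9.8830 / 0.2390 = 41.3502 N/mm^2


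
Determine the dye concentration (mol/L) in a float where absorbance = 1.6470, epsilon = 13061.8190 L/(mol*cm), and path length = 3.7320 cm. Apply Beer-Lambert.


Formula: c = A / (epsilon * l)
Substituting: c = 1.6470 / (13061.8190 * 3.7320)
Result: 3.3787e-05 mol/L


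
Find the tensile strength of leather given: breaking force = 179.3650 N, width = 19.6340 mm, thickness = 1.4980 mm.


Formula: TS = force / (width * thickness)
Substituting: TS = 179.3650 / (19.6340 * 1.4980)
Result: 6.0984 N/mm^2


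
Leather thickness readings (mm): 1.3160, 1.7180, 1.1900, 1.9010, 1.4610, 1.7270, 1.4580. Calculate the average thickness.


Formula: Average = sum / n
Substituting: Average = 10.7710 / 7
Result: 1.5387 mm


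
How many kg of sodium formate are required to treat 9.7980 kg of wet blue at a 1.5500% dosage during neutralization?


Formula: Neutralizer = substrate * pct / 100
Substituting: Neutralizer = 9.7980 * 1.5500 / 100
Result: 0.1519 kg


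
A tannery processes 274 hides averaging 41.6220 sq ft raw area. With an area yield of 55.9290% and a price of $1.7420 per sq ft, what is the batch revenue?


Raw_total = N * avg_area = 274 * 41.6220 = 11404.4280 sq ft
Finished = Raw_total * yield / 100 = 11404.4280 * 55.9290 / 100 = 6378.3825 sq ft
Value = Finished * price = 6378.3825 * 1.7420 = 11111.1424 $


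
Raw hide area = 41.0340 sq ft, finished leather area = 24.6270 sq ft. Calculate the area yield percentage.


Formula: Yield = finished / raw * 100
Substituting: Yield = 24.6270 / 41.0340 * 100
Result: 60.0161 %


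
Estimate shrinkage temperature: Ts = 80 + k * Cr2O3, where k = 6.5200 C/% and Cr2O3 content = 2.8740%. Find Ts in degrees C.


Formula: Ts = 80 + k * Cr2O3
Substituting: Ts = 80 + 6.5200 * 2.8740
Result: 98.7385 C


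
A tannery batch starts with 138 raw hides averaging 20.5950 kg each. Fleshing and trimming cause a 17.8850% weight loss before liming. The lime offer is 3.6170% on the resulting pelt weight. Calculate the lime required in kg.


Total_raw = N * avg_wt = 138 * 20.5950 = 2842.1100 kg
Substrate = Total_raw * (1 - loss/100) = 2842.1100 * (1 - 17.8850/100) = 2333.7986 kg
Lime = Substrate * pct / 100 = 2333.7986 * 3.6170 / 100 = 84.4135 kg


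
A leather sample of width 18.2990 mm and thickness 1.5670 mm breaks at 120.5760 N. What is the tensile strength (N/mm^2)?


Formula: TS = force / (width * thickness)
Substituting: TS = 120.5760 / (18.2990 * 1.5670)
Result: 4.2050 N/mm^2


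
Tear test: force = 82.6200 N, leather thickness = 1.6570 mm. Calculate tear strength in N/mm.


Formula: Tear strength = force / thickness
Substituting: Tear strength = 82.6200 / 1.6570
Result: 49.8612 N/mm


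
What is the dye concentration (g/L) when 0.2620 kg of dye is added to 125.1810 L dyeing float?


Formula: Conc = dye_mass(kg) / volume(L) * 1000
Substituting: Conc = 0.2620 / 125.1810 * 1000
Result: 2.0930 g/L


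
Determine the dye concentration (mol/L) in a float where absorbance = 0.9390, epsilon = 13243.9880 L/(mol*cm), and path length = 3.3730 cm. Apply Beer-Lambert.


Formula: c = A / (epsilon * l)
Substituting: c = 0.9390 / (13243.9880 * 3.3730)
Result: 2.1020e-05 mol/L


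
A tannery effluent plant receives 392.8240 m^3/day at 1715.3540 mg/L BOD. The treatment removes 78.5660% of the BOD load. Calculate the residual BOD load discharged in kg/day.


Load_in = volume * conc / 1000 = 392.8240 * 1715.3540 / 1000 = 673.8322 kg/day
Removed = Load_in * eff / 100 = 673.8322 * 78.5660 / 100 = 529.4030 kg/day
Load_out = Load_in - Removed = 673.8322 - 529.4030 = 144.4292 kg/day


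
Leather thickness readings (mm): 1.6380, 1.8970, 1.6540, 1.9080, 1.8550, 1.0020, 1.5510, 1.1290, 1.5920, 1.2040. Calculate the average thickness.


Formula: Average = sum / n
Substituting: Average = 15.4300 / 10
Result: 1.5430 mm


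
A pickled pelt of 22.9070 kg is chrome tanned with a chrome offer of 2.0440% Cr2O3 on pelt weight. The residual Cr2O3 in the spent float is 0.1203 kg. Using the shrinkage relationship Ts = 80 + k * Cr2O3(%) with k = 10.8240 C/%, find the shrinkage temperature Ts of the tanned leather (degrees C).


Offered = pelt * offer_pct / 100 = 22.9070 * 2.0440 / 100 = 0.4682 kg
Uptake = offered - residual = 0.4682 - 0.1203 = 0.3479 kg
Cr2O3% on pelt = uptake / pelt * 100 = 0.3479 / 22.9070 * 100 = 1.5188 %
Ts = 80 + k * Cr2O3% = 80 + 10.8240 * 1.5188 = 96.4398 C


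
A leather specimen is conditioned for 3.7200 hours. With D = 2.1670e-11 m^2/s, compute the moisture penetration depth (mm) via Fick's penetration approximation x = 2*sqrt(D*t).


t = 3.7200 hr * 3600 = 13392.0000 s
D * t = 2.1670e-11 * 13392.0000 = 2.9020e-07
x = 2 * sqrt(D*t) = 2 * sqrt(2.9020e-07) = 0.00107741 m = 1.0774 mm


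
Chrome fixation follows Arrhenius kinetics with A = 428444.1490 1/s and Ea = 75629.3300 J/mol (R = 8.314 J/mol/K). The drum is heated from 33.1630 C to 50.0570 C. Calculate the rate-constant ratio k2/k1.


T1 = 33.1630 + 273.15 = 306.3130 K; T2 = 50.0570 + 273.15 = 323.2070 K
k1 = A * exp(-Ea/(R*T1)) = 428444.1490 * exp(-75629.3300/(8.314*306.3130)) = 5.4273e-08 1/s
k2 = A * exp(-Ea/(R*T2)) = 428444.1490 * exp(-75629.3300/(8.314*323.2070)) = 2.5629e-07 1/s
k2/k1 = 2.5629e-07 / 5.4273e-08 = 4.7222


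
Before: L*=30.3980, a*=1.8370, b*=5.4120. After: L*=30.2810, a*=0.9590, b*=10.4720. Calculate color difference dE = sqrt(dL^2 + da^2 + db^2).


dL = -0.1170, da = -0.8780, db = 5.0600
dE = sqrt((-0.1170)^2 + (-0.8780)^2 + 5.0600^2) = 5.1369


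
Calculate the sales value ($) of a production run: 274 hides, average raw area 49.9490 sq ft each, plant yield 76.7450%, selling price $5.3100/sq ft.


Raw_total = N * avg_area = 274 * 49.9490 = 13686.0260 sq ft
Finished = Raw_total * yield / 100 = 13686.0260 * 76.7450 / 100 = 10503.3407 sq ft
Value = Finished * price = 10503.3407 * 5.3100 = 55772.7389 $


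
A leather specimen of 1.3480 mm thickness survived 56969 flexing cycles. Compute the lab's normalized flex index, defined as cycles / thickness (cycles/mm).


Formula: Index = cycles / thickness
Substituting: Index = 56969 / 1.3480
Result: 42261.8694 cycles/mm


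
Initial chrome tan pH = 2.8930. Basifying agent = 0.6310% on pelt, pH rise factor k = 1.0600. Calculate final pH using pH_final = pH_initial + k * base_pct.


Formula: pH_final = pH_initial + k * base_pct
Substituting: pH_final = 2.8930 + 1.0600 * 0.6310
Result: 3.5619


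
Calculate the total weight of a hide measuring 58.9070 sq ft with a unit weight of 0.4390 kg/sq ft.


Formula: Weight = area * weight_per_sqft
Substituting: Weight = 58.9070 * 0.4390
Result: 25.8602 kg


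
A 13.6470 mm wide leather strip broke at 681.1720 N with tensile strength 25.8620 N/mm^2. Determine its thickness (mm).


Formula: t = F / (TS * w)
Substituting: t = 681.1720 / (25.8620 * 13.6470)
Result: 1.9300 mm


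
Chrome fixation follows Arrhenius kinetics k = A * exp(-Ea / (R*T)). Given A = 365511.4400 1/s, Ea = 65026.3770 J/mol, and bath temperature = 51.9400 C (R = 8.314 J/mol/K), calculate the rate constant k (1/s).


T_K = T_C + 273.15 = 51.9400 + 273.15 = 325.0900 K
exponent = -Ea / (R * T_K) = -65026.3770 / (8.314 * 325.0900) = -24.0589
k = A * exp(exponent) = 365511.4400 * exp(-24.0589) = 1.3009e-05 1/s


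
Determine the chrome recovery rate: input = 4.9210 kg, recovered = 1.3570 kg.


Formula: Recovery = recovered / input * 100
Substituting: Recovery = 1.3570 / 4.9210 * 100
Result: 27.5757 %


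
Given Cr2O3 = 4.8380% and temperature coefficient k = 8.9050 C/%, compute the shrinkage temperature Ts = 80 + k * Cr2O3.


Formula: Ts = 80 + k * Cr2O3
Substituting: Ts = 80 + 8.9050 * 4.8380
Result: 123.0824 C


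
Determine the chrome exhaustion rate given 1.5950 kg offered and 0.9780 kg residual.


Formula: Uptake = (offered - residual) / offered * 100
Substituting: Uptake = (1.5950 - 0.9780) / 1.5950 * 100
Result: 38.6834 %
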